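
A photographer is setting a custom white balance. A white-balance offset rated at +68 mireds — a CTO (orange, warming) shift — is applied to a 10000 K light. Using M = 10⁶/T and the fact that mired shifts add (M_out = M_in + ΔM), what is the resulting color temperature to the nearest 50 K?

5950 K

M_in = 10⁶/10000 = 100.00 mireds.
M_out = 100.00 + (+68) = 168.00 mireds.
T_out = 10⁶/168.00 = 5952.4 K → 5950 K.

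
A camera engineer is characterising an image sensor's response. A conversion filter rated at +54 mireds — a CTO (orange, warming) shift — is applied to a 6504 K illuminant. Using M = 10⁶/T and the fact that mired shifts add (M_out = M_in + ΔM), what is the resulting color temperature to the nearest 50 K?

4800 K

M_in = 10⁶/6504 = 153.75 mireds.
M_out = 153.75 + (+54) = 207.75 mireds.
T_out = 10⁶/207.75 = 4813.4 K → 4800 K.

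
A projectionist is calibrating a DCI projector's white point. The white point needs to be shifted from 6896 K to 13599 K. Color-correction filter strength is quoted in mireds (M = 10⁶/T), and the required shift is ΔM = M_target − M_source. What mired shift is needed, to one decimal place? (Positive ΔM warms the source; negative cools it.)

M_source = 10⁶/6896 = 145.012; M_target = 10⁶/13599 = 73.535.
ΔM = 73.535 − 145.012 = -71.477 → -71.5 mireds, a cooling shift.

-71.5 mireds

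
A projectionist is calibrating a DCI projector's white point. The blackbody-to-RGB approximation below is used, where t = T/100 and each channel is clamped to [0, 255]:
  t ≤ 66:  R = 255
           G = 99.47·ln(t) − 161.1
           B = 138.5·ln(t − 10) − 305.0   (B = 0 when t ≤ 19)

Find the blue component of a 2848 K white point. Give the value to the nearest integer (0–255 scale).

t = 2848/100 = 28.48; the t ≤ 66 branch applies.
B = 138.5·ln(28.48 − 10) − 305.0 = 138.5·ln 18.48 − 305.0 = 138.5·2.9167 − 305.0 = 98.961.
Rounded: 99.

99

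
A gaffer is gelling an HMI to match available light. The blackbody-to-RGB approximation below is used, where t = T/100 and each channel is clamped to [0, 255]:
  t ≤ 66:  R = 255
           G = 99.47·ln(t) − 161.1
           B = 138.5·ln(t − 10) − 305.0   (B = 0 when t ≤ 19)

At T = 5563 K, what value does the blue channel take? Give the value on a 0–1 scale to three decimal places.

t = 5563/100 = 55.63; the t ≤ 66 branch applies.
B = 138.5·ln(55.63 − 10) − 305.0 = 138.5·ln 45.63 − 305.0 = 138.5·3.8206 − 305.0 = 224.148.
On a 0–1 scale: 224.148/255 = 0.8790 → 0.879.

0.879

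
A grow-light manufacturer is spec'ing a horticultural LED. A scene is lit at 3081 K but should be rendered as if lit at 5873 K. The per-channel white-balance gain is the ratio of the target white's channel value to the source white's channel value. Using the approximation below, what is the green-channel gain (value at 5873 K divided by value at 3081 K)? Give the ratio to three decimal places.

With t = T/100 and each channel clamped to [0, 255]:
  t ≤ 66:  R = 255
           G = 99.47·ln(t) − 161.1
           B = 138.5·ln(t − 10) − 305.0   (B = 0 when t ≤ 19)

At 3081 K (t = 30.81):
  G = 99.47·ln 30.81 − 161.1 = 99.47·3.4278 − 161.1 = 179.867.
At 5873 K (t = 58.73):
  G = 99.47·ln 58.73 − 161.1 = 99.47·4.0730 − 161.1 = 244.036.
Gain = 244.036 / 179.867 = 1.3568 → 1.357.

1.357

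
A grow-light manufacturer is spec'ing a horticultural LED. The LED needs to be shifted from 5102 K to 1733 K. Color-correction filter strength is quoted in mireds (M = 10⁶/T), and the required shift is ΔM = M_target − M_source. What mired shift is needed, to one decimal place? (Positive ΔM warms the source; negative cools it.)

+381.0 mireds

M_source = 10⁶/5102 = 196.002; M_target = 10⁶/1733 = 577.034.
ΔM = 577.034 − 196.002 = 381.032 → +381.0 mireds, a warming shift.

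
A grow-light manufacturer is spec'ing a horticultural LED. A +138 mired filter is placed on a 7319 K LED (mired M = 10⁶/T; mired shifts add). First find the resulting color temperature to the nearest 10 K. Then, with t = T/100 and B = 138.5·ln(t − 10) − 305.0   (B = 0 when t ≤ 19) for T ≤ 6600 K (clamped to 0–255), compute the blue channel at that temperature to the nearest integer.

148

M_in = 10⁶/7319 = 136.63; M_out = 136.63 + (+138) = 274.63.
T_out = 10⁶/274.63 = 3641.3 K → 3640 K; t = 36.4.
B = 138.5·ln(36.4 − 10) − 305.0 = 138.5·ln 26.4 − 305.0 = 138.5·3.2734 − 305.0 = 148.361.
Rounded: 148.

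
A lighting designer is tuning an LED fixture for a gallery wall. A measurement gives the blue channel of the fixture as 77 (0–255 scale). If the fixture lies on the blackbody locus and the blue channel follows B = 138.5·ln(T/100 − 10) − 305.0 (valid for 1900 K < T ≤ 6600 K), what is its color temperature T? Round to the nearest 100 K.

ln(t − 10) = (77 + 305.0) / 138.5 = 2.7581.
t − 10 = e^2.7581 = 15.770, so t = 25.770.
T = 100·t = 2577 K → 2600 K to the nearest 100 K.

2600 K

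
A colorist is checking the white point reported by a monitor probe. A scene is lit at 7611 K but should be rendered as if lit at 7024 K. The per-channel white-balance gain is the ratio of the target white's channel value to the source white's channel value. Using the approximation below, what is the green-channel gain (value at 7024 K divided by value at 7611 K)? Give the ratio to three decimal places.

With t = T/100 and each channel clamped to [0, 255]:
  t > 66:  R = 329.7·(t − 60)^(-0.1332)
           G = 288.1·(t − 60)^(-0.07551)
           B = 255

At 7611 K (t = 76.11):
  G = 288.1·(76.11 − 60)^(-0.07551) = 288.1·16.11^(-0.07551) = 288.1·0.81069 = 233.558.
At 7024 K (t = 70.24):
  G = 288.1·(70.24 − 60)^(-0.07551) = 288.1·10.24^(-0.07551) = 288.1·0.83890 = 241.688.
Gain = 241.688 / 233.558 = 1.0348 → 1.035.

1.035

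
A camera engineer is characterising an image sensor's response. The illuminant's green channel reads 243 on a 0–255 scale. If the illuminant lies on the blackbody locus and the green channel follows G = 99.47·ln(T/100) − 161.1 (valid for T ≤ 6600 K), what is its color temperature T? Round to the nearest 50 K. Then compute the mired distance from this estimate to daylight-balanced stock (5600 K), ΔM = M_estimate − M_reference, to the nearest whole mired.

-6 mireds

ln t = (243 + 161.1) / 99.47 = 4.0625.
t = e^4.0625 = 58.121.
T = 100·t = 5812 K → 5800 K to the nearest 50 K.
M_estimate = 10⁶/5800 = 172.41; M_reference = 10⁶/5600 = 178.57.
ΔM = 172.41 − 178.57 = -6.16 → -6 mireds.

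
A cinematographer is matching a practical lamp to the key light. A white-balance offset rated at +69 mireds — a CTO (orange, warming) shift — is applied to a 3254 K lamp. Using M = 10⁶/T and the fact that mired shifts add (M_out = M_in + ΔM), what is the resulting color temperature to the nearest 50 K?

M_in = 10⁶/3254 = 307.31 mireds.
M_out = 307.31 + (+69) = 376.31 mireds.
T_out = 10⁶/376.31 = 2657.4 K → 2650 K.

2650 K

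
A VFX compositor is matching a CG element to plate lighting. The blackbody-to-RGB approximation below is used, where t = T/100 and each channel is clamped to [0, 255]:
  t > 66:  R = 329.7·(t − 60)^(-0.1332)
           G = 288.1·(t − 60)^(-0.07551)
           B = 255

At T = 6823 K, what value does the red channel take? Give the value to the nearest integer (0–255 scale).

t = 6823/100 = 68.23; the t > 66 branch applies.
R = 329.7·(68.23 − 60)^(-0.1332) = 329.7·8.23^(-0.1332) = 329.7·0.75521 = 248.993.
Rounded: 249.

249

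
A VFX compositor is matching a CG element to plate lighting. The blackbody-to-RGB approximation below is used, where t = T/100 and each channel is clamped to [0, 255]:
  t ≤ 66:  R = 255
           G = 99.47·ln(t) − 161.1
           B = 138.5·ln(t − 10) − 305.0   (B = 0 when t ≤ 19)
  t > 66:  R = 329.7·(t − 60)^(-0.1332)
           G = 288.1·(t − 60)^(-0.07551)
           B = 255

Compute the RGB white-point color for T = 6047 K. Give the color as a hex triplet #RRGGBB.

t = 6047/100 = 60.47; the t ≤ 66 branch applies.
R = 255 by definition for t ≤ 66.
G = 99.47·ln 60.47 − 161.1 = 99.47·4.1021 − 161.1 = 246.941.
B = 138.5·ln(60.47 − 10) − 305.0 = 138.5·ln 50.47 − 305.0 = 138.5·3.9214 − 305.0 = 238.111.
Rounded: (255, 247, 238).
In hex: #FFF7EE.

#FFF7EE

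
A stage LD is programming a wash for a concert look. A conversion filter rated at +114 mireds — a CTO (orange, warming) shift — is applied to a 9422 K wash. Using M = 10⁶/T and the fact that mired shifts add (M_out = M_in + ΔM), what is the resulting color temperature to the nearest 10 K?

M_in = 10⁶/9422 = 106.13 mireds.
M_out = 106.13 + (+114) = 220.13 mireds.
T_out = 10⁶/220.13 = 4542.7 K → 4540 K.

4540 K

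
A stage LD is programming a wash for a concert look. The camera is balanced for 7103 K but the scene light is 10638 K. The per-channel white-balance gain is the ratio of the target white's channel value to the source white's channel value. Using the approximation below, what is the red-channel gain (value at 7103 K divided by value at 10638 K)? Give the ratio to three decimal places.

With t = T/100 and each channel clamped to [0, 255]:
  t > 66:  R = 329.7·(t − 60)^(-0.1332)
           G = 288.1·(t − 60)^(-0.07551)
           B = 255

1.211

At 10638 K (t = 106.38):
  R = 329.7·(106.38 − 60)^(-0.1332) = 329.7·46.38^(-0.1332) = 329.7·0.59985 = 197.771.
At 7103 K (t = 71.03):
  R = 329.7·(71.03 − 60)^(-0.1332) = 329.7·11.03^(-0.1332) = 329.7·0.72632 = 239.468.
Gain = 239.468 / 197.771 = 1.2108 → 1.211.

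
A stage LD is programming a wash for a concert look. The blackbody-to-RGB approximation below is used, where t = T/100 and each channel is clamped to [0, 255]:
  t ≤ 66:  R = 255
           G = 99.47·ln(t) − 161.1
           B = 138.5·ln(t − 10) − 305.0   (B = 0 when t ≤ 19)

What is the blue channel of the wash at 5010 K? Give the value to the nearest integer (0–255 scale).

206

t = 5010/100 = 50.1; the t ≤ 66 branch applies.
B = 138.5·ln(50.1 − 10) − 305.0 = 138.5·ln 40.1 − 305.0 = 138.5·3.6914 − 305.0 = 206.256.
Rounded: 206.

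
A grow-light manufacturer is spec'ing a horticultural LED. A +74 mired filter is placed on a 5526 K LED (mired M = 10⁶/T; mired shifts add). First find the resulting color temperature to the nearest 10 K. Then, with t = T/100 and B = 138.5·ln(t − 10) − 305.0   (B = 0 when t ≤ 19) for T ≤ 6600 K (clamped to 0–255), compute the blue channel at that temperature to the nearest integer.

M_in = 10⁶/5526 = 180.96; M_out = 180.96 + (+74) = 254.96.
T_out = 10⁶/254.96 = 3922.1 K → 3920 K; t = 39.2.
B = 138.5·ln(39.2 − 10) − 305.0 = 138.5·ln 29.2 − 305.0 = 138.5·3.3742 − 305.0 = 162.322.
Rounded: 162.

162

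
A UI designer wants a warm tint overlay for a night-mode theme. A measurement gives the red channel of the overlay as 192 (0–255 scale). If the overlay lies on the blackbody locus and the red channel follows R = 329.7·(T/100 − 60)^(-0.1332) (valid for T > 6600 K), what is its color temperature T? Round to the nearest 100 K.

11800 K

(t − 60)^(-0.1332) = 192/329.7 = 0.58235.
t − 60 = 0.58235^(1/-0.1332) = 0.58235^(-7.508) = 57.929, so t = 117.929.
T = 100·t = 11793 K → 11800 K to the nearest 100 K.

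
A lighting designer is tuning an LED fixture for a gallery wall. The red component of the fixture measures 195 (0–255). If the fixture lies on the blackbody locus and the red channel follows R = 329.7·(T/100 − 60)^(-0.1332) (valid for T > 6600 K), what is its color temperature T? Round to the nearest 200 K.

11200 K

(t − 60)^(-0.1332) = 195/329.7 = 0.59145.
t − 60 = 0.59145^(1/-0.1332) = 0.59145^(-7.508) = 51.564, so t = 111.564.
T = 100·t = 11156 K → 11200 K to the nearest 200 K.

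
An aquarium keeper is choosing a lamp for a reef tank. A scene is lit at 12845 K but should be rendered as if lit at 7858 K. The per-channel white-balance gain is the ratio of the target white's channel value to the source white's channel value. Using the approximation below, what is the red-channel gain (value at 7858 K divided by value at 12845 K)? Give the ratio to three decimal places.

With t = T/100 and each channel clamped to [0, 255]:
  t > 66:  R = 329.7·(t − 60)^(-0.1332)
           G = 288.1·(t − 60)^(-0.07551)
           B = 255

1.190

At 12845 K (t = 128.45):
  R = 329.7·(128.45 − 60)^(-0.1332) = 329.7·68.45^(-0.1332) = 329.7·0.56955 = 187.779.
At 7858 K (t = 78.58):
  R = 329.7·(78.58 − 60)^(-0.1332) = 329.7·18.58^(-0.1332) = 329.7·0.67758 = 223.399.
Gain = 223.399 / 187.779 = 1.1897 → 1.190.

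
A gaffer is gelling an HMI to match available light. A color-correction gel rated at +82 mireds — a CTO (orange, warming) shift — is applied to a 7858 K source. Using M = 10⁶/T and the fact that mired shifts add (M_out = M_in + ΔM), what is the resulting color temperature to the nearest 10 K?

4780 K

M_in = 10⁶/7858 = 127.26 mireds.
M_out = 127.26 + (+82) = 209.26 mireds.
T_out = 10⁶/209.26 = 4778.8 K → 4780 K.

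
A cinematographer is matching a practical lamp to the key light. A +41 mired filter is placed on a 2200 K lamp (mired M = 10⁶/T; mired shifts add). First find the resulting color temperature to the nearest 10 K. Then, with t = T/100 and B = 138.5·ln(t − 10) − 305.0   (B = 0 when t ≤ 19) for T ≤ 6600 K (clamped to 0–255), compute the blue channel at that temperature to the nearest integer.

17

M_in = 10⁶/2200 = 454.55; M_out = 454.55 + (+41) = 495.55.
T_out = 10⁶/495.55 = 2018.0 K → 2020 K; t = 20.2.
B = 138.5·ln(20.2 − 10) − 305.0 = 138.5·ln 10.2 − 305.0 = 138.5·2.3224 − 305.0 = 16.651.
Rounded: 17.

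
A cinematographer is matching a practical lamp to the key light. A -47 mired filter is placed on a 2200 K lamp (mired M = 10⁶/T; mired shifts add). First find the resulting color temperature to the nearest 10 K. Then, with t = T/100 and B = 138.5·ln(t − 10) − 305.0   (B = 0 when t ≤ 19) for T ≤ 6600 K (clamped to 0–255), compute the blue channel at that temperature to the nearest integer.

M_in = 10⁶/2200 = 454.55; M_out = 454.55 + (-47) = 407.55.
T_out = 10⁶/407.55 = 2453.7 K → 2450 K; t = 24.5.
B = 138.5·ln(24.5 − 10) − 305.0 = 138.5·ln 14.5 − 305.0 = 138.5·2.6741 − 305.0 = 65.370.
Rounded: 65.

65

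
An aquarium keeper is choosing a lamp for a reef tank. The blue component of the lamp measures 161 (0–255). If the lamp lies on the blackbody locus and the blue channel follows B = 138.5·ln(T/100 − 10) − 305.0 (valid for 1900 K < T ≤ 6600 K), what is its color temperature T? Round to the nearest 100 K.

3900 K

ln(t − 10) = (161 + 305.0) / 138.5 = 3.3646.
t − 10 = e^3.3646 = 28.923, so t = 38.923.
T = 100·t = 3892 K → 3900 K to the nearest 100 K.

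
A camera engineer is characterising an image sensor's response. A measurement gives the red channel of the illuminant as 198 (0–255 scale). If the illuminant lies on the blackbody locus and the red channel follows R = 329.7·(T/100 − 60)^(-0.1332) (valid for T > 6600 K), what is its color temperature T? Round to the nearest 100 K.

(t − 60)^(-0.1332) = 198/329.7 = 0.60055.
t − 60 = 0.60055^(1/-0.1332) = 0.60055^(-7.508) = 45.980, so t = 105.980.
T = 100·t = 10598 K → 10600 K to the nearest 100 K.

10600 K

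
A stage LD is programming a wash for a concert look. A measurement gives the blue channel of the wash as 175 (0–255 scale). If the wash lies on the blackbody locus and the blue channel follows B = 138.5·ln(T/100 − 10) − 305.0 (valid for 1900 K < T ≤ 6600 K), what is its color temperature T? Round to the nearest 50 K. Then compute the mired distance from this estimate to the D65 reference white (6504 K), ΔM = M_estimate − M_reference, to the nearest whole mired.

+84 mireds

ln(t − 10) = (175 + 305.0) / 138.5 = 3.4657.
t − 10 = e^3.4657 = 31.999, so t = 41.999.
T = 100·t = 4200 K → 4200 K to the nearest 50 K.
M_estimate = 10⁶/4200 = 238.10; M_reference = 10⁶/6504 = 153.75.
ΔM = 238.10 − 153.75 = 84.34 → +84 mireds.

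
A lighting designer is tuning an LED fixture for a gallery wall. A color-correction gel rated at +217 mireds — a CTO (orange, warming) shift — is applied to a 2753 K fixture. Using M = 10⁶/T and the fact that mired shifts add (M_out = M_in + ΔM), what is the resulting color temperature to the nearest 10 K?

M_in = 10⁶/2753 = 363.24 mireds.
M_out = 363.24 + (+217) = 580.24 mireds.
T_out = 10⁶/580.24 = 1723.4 K → 1720 K.

1720 K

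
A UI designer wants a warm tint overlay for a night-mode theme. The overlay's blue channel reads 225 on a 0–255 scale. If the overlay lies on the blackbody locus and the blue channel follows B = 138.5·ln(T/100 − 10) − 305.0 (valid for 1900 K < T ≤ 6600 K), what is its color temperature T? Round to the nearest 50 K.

ln(t − 10) = (225 + 305.0) / 138.5 = 3.8267.
t − 10 = e^3.8267 = 45.911, so t = 55.911.
T = 100·t = 5591 K → 5600 K to the nearest 50 K.

5600 K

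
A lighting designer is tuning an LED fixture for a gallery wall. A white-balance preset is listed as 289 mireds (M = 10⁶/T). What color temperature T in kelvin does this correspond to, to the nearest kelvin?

T = 10⁶ / 289 = 3460.21 K → 3460 K.

3460 K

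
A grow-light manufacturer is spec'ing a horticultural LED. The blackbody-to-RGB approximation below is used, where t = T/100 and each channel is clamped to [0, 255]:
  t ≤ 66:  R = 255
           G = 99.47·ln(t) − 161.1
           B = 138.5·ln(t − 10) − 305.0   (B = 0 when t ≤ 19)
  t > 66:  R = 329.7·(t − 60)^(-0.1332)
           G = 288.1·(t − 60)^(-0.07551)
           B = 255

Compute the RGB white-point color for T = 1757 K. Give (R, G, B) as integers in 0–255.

t = 1757/100 = 17.57; the t ≤ 66 branch applies.
R = 255 by definition for t ≤ 66.
G = 99.47·ln 17.57 − 161.1 = 99.47·2.8662 − 161.1 = 124.000.
t = 17.57 ≤ 19, so B = 0.
Rounded: (255, 124, 0).

(255, 124, 0)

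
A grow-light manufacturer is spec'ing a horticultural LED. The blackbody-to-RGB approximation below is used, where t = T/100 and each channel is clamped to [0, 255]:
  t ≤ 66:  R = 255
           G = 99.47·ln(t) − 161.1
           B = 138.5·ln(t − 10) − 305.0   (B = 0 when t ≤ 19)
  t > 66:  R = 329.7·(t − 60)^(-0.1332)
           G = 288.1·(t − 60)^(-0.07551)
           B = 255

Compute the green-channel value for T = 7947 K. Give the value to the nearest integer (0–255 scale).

230

t = 7947/100 = 79.47; the t > 66 branch applies.
G = 288.1·(79.47 − 60)^(-0.07551) = 288.1·19.47^(-0.07551) = 288.1·0.79917 = 230.241.
Rounded: 230.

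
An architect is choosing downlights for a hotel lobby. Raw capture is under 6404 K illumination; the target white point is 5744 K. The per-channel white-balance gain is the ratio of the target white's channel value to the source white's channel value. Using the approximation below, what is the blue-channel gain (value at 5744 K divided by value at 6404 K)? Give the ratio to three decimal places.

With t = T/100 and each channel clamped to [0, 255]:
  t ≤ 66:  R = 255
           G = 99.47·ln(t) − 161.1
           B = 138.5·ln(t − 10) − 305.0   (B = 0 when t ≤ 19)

0.927

At 6404 K (t = 64.04):
  B = 138.5·ln(64.04 − 10) − 305.0 = 138.5·ln 54.04 − 305.0 = 138.5·3.9897 − 305.0 = 247.577.
At 5744 K (t = 57.44):
  B = 138.5·ln(57.44 − 10) − 305.0 = 138.5·ln 47.44 − 305.0 = 138.5·3.8595 − 305.0 = 229.536.
Gain = 229.536 / 247.577 = 0.9271 → 0.927.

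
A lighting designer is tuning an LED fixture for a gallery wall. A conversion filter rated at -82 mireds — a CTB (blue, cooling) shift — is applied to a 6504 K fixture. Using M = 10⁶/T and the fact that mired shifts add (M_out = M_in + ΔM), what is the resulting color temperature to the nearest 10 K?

13940 K

M_in = 10⁶/6504 = 153.75 mireds.
M_out = 153.75 + (-82) = 71.75 mireds.
T_out = 10⁶/71.75 = 13937.0 K → 13940 K.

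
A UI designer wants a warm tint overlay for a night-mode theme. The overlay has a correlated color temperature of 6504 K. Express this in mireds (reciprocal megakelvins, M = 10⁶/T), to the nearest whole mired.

M = 10⁶ / 6504 = 153.752 → 154 mireds.

154 mireds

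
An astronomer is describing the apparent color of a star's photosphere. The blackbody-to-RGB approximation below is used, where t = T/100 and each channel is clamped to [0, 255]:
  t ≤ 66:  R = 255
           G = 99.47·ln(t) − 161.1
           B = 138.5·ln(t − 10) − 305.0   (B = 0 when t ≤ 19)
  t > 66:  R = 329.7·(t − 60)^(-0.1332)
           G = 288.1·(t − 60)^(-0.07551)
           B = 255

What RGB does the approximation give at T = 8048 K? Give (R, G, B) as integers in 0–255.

(221, 229, 255)

t = 8048/100 = 80.48; the t > 66 branch applies.
R = 329.7·(80.48 − 60)^(-0.1332) = 329.7·20.48^(-0.1332) = 329.7·0.66885 = 220.521.
G = 288.1·(80.48 − 60)^(-0.07551) = 288.1·20.48^(-0.07551) = 288.1·0.79613 = 229.364.
B = 255 by definition for t > 66.
Rounded: (221, 229, 255).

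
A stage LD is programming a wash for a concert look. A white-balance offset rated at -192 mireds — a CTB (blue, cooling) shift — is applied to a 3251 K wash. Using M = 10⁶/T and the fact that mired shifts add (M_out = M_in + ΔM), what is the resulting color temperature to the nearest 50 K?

M_in = 10⁶/3251 = 307.60 mireds.
M_out = 307.60 + (-192) = 115.60 mireds.
T_out = 10⁶/115.60 = 8650.7 K → 8650 K.

8650 K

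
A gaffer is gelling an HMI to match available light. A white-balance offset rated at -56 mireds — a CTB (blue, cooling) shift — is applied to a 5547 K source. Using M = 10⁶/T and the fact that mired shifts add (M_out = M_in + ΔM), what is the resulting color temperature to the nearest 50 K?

8050 K

M_in = 10⁶/5547 = 180.28 mireds.
M_out = 180.28 + (-56) = 124.28 mireds.
T_out = 10⁶/124.28 = 8046.5 K → 8050 K.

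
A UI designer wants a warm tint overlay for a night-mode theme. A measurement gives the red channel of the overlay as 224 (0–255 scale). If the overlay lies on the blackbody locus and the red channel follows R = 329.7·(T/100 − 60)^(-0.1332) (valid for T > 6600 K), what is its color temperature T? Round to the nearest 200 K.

7800 K

(t − 60)^(-0.1332) = 224/329.7 = 0.67941.
t − 60 = 0.67941^(1/-0.1332) = 0.67941^(-7.508) = 18.209, so t = 78.209.
T = 100·t = 7821 K → 7800 K to the nearest 200 K.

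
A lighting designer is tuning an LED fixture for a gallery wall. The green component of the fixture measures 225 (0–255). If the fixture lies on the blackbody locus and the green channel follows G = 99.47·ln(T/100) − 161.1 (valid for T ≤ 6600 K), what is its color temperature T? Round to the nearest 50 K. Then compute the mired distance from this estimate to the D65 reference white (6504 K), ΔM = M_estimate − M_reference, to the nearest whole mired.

ln t = (225 + 161.1) / 99.47 = 3.8816.
t = e^3.8816 = 48.500.
T = 100·t = 4850 K → 4850 K to the nearest 50 K.
M_estimate = 10⁶/4850 = 206.19; M_reference = 10⁶/6504 = 153.75.
ΔM = 206.19 − 153.75 = 52.43 → +52 mireds.

+52 mireds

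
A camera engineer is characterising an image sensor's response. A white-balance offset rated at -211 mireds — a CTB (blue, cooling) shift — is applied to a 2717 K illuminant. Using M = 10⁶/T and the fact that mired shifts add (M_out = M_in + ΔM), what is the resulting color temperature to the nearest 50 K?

6350 K

M_in = 10⁶/2717 = 368.05 mireds.
M_out = 368.05 + (-211) = 157.05 mireds.
T_out = 10⁶/157.05 = 6367.3 K → 6350 K.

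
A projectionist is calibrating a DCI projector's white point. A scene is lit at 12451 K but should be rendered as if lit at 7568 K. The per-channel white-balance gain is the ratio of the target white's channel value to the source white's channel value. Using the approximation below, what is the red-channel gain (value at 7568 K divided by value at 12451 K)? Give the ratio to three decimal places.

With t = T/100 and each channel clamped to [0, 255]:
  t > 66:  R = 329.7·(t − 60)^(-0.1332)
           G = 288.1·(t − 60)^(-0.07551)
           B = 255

At 12451 K (t = 124.51):
  R = 329.7·(124.51 − 60)^(-0.1332) = 329.7·64.51^(-0.1332) = 329.7·0.57406 = 189.268.
At 7568 K (t = 75.68):
  R = 329.7·(75.68 − 60)^(-0.1332) = 329.7·15.68^(-0.1332) = 329.7·0.69307 = 228.507.
Gain = 228.507 / 189.268 = 1.2073 → 1.207.

1.207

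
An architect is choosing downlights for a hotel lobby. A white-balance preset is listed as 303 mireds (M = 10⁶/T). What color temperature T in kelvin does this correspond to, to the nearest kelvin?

T = 10⁶ / 303 = 3300.33 K → 3300 K.

3300 K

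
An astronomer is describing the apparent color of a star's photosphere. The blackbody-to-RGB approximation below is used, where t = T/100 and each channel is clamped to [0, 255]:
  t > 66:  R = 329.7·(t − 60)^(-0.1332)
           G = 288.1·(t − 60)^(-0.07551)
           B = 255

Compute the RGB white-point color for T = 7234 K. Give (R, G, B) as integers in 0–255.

t = 7234/100 = 72.34; the t > 66 branch applies.
R = 329.7·(72.34 − 60)^(-0.1332) = 329.7·12.34^(-0.1332) = 329.7·0.71554 = 235.915.
G = 288.1·(72.34 − 60)^(-0.07551) = 288.1·12.34^(-0.07551) = 288.1·0.82717 = 238.308.
B = 255 by definition for t > 66.
Rounded: (236, 238, 255).

(236, 238, 255)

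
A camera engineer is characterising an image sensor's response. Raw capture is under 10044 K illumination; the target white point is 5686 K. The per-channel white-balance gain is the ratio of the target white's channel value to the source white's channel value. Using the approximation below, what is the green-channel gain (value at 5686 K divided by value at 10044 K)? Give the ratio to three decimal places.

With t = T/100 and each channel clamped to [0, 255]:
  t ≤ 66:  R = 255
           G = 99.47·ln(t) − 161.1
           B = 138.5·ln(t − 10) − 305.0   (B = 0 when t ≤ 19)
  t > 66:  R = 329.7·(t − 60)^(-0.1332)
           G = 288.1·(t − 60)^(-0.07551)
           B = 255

At 10044 K (t = 100.44):
  G = 288.1·(100.44 − 60)^(-0.07551) = 288.1·40.44^(-0.07551) = 288.1·0.75626 = 217.878.
At 5686 K (t = 56.86):
  G = 99.47·ln 56.86 − 161.1 = 99.47·4.0406 − 161.1 = 240.818.
Gain = 240.818 / 217.878 = 1.1053 → 1.105.

1.105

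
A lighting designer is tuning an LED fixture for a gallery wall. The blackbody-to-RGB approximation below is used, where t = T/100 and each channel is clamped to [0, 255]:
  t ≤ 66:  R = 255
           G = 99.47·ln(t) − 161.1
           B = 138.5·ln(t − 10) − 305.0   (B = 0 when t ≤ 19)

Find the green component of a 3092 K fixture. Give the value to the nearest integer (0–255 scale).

t = 3092/100 = 30.92; the t ≤ 66 branch applies.
G = 99.47·ln 30.92 − 161.1 = 99.47·3.4314 − 161.1 = 180.222.
Rounded: 180.

180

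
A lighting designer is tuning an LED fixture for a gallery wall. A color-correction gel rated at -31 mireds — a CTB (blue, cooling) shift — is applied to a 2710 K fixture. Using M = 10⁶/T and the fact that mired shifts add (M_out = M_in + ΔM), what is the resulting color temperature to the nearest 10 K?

M_in = 10⁶/2710 = 369.00 mireds.
M_out = 369.00 + (-31) = 338.00 mireds.
T_out = 10⁶/338.00 = 2958.5 K → 2960 K.

2960 K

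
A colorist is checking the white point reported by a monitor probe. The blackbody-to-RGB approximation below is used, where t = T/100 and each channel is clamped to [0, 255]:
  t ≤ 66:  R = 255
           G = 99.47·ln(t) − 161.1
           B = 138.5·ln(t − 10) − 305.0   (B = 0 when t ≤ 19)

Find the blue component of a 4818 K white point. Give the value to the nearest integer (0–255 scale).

199

t = 4818/100 = 48.18; the t ≤ 66 branch applies.
B = 138.5·ln(48.18 − 10) − 305.0 = 138.5·ln 38.18 − 305.0 = 138.5·3.6423 − 305.0 = 199.460.
Rounded: 199.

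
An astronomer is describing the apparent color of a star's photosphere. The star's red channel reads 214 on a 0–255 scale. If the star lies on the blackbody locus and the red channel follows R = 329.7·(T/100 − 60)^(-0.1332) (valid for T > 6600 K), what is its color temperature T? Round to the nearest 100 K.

8600 K

(t − 60)^(-0.1332) = 214/329.7 = 0.64907.
t − 60 = 0.64907^(1/-0.1332) = 0.64907^(-7.508) = 25.657, so t = 85.657.
T = 100·t = 8566 K → 8600 K to the nearest 100 K.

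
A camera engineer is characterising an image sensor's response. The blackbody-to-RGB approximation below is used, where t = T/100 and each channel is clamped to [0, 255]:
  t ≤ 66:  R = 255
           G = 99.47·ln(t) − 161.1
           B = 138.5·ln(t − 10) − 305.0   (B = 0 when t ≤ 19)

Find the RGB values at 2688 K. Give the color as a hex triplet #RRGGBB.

t = 2688/100 = 26.88; the t ≤ 66 branch applies.
R = 255 by definition for t ≤ 66.
G = 99.47·ln 26.88 − 161.1 = 99.47·3.2914 − 161.1 = 166.294.
B = 138.5·ln(26.88 − 10) − 305.0 = 138.5·ln 16.88 − 305.0 = 138.5·2.8261 − 305.0 = 86.419.
Rounded: (255, 166, 86).
In hex: #FFA656.

#FFA656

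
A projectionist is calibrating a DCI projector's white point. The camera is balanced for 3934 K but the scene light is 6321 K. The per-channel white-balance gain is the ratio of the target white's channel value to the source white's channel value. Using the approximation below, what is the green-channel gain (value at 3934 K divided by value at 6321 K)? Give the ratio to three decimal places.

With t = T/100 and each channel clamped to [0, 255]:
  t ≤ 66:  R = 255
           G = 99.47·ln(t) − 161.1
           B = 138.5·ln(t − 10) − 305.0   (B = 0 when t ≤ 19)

At 6321 K (t = 63.21):
  G = 99.47·ln 63.21 − 161.1 = 99.47·4.1465 − 161.1 = 251.349.
At 3934 K (t = 39.34):
  G = 99.47·ln 39.34 − 161.1 = 99.47·3.6722 − 161.1 = 204.178.
Gain = 204.178 / 251.349 = 0.8123 → 0.812.

0.812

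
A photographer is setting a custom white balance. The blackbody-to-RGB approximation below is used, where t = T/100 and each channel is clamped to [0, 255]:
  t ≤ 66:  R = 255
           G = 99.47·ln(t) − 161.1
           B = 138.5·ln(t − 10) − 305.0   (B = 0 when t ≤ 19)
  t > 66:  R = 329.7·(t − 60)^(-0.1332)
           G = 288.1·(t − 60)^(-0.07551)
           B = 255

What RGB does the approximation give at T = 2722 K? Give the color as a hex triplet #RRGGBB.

#FFA859

t = 2722/100 = 27.22; the t ≤ 66 branch applies.
R = 255 by definition for t ≤ 66.
G = 99.47·ln 27.22 − 161.1 = 99.47·3.3040 − 161.1 = 167.544.
B = 138.5·ln(27.22 − 10) − 305.0 = 138.5·ln 17.22 − 305.0 = 138.5·2.8461 − 305.0 = 89.181.
Rounded: (255, 168, 89).
In hex: #FFA859.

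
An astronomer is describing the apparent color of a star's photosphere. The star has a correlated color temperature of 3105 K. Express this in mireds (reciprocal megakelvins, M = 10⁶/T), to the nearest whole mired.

M = 10⁶ / 3105 = 322.061 → 322 mireds.

322 mireds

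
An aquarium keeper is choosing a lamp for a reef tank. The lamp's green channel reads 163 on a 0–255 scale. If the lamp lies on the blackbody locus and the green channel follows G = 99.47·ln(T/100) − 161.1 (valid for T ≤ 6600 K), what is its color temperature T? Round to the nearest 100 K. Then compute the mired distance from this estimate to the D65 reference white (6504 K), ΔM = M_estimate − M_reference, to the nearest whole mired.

+231 mireds

ln t = (163 + 161.1) / 99.47 = 3.2583.
t = e^3.2583 = 26.004.
T = 100·t = 2600 K → 2600 K to the nearest 100 K.
M_estimate = 10⁶/2600 = 384.62; M_reference = 10⁶/6504 = 153.75.
ΔM = 384.62 − 153.75 = 230.86 → +231 mireds.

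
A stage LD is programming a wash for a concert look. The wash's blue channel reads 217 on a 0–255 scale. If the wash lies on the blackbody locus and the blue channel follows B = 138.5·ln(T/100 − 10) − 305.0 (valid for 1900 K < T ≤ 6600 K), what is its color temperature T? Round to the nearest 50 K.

ln(t − 10) = (217 + 305.0) / 138.5 = 3.7690.
t − 10 = e^3.7690 = 43.335, so t = 53.335.
T = 100·t = 5333 K → 5350 K to the nearest 50 K.

5350 K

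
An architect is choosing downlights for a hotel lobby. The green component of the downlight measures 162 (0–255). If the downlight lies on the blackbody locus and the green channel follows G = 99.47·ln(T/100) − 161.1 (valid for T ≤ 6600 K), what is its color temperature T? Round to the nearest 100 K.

ln t = (162 + 161.1) / 99.47 = 3.2482.
t = e^3.2482 = 25.744.
T = 100·t = 2574 K → 2600 K to the nearest 100 K.

2600 K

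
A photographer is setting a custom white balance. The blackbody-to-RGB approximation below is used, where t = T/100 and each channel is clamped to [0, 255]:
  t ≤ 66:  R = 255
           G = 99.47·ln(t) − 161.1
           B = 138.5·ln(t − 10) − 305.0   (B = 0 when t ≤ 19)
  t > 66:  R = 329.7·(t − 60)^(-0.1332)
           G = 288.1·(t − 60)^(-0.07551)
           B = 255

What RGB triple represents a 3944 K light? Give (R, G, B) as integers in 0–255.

t = 3944/100 = 39.44; the t ≤ 66 branch applies.
R = 255 by definition for t ≤ 66.
G = 99.47·ln 39.44 − 161.1 = 99.47·3.6748 − 161.1 = 204.430.
B = 138.5·ln(39.44 − 10) − 305.0 = 138.5·ln 29.44 − 305.0 = 138.5·3.3824 − 305.0 = 163.456.
Rounded: (255, 204, 163).

(255, 204, 163)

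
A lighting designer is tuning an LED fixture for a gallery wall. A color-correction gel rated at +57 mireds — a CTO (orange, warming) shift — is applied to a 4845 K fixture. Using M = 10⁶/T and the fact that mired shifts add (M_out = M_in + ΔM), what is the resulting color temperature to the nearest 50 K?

M_in = 10⁶/4845 = 206.40 mireds.
M_out = 206.40 + (+57) = 263.40 mireds.
T_out = 10⁶/263.40 = 3796.5 K → 3800 K.

3800 K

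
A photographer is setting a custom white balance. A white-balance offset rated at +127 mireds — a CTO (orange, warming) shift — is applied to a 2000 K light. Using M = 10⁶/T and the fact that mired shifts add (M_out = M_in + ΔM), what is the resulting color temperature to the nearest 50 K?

M_in = 10⁶/2000 = 500.00 mireds.
M_out = 500.00 + (+127) = 627.00 mireds.
T_out = 10⁶/627.00 = 1594.9 K → 1600 K.

1600 K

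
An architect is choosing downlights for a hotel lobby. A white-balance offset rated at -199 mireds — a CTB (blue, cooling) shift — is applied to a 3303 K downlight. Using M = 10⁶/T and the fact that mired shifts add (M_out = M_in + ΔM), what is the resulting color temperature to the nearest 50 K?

9650 K

M_in = 10⁶/3303 = 302.76 mireds.
M_out = 302.76 + (-199) = 103.76 mireds.
T_out = 10⁶/103.76 = 9638.1 K → 9650 K.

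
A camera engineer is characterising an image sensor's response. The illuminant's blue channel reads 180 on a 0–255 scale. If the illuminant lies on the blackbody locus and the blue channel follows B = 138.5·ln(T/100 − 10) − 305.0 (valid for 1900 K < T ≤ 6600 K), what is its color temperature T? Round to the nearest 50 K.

4300 K

ln(t − 10) = (180 + 305.0) / 138.5 = 3.5018.
t − 10 = e^3.5018 = 33.175, so t = 43.175.
T = 100·t = 4318 K → 4300 K to the nearest 50 K.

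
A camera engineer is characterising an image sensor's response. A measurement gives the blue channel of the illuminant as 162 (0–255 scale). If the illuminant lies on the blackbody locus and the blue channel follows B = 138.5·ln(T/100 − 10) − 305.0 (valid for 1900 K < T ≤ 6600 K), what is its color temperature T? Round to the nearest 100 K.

ln(t − 10) = (162 + 305.0) / 138.5 = 3.3718.
t − 10 = e^3.3718 = 29.132, so t = 39.132.
T = 100·t = 3913 K → 3900 K to the nearest 100 K.

3900 K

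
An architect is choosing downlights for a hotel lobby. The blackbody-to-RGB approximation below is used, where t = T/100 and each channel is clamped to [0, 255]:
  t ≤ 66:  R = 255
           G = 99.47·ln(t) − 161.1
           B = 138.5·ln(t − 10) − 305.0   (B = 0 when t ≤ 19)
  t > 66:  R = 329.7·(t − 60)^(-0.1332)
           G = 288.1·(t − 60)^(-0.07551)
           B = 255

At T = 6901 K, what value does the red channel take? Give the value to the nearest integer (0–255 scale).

t = 6901/100 = 69.01; the t > 66 branch applies.
R = 329.7·(69.01 − 60)^(-0.1332) = 329.7·9.01^(-0.1332) = 329.7·0.74616 = 246.008.
Rounded: 246.

246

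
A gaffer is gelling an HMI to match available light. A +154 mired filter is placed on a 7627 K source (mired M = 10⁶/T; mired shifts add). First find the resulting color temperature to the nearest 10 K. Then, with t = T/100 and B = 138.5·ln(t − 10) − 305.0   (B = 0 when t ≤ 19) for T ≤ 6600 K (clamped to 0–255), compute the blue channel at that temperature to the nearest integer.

141

M_in = 10⁶/7627 = 131.11; M_out = 131.11 + (+154) = 285.11.
T_out = 10⁶/285.11 = 3507.4 K → 3510 K; t = 35.1.
B = 138.5·ln(35.1 − 10) − 305.0 = 138.5·ln 25.1 − 305.0 = 138.5·3.2229 − 305.0 = 141.367.
Rounded: 141.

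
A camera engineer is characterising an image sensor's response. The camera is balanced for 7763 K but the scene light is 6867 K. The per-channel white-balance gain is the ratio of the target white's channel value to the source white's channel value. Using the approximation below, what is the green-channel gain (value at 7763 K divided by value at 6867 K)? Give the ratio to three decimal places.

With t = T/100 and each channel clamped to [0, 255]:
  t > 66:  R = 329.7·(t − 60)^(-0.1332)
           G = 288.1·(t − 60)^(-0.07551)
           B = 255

0.948

At 6867 K (t = 68.67):
  G = 288.1·(68.67 − 60)^(-0.07551) = 288.1·8.67^(-0.07551) = 288.1·0.84951 = 244.745.
At 7763 K (t = 77.63):
  G = 288.1·(77.63 − 60)^(-0.07551) = 288.1·17.63^(-0.07551) = 288.1·0.80518 = 231.974.
Gain = 231.974 / 244.745 = 0.9478 → 0.948.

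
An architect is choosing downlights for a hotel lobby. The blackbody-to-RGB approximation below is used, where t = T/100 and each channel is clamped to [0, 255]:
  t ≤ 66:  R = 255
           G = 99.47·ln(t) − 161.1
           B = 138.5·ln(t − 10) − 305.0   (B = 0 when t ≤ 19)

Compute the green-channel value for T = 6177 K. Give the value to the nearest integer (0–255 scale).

t = 6177/100 = 61.77; the t ≤ 66 branch applies.
G = 99.47·ln 61.77 − 161.1 = 99.47·4.1234 − 161.1 = 249.056.
Rounded: 249.

249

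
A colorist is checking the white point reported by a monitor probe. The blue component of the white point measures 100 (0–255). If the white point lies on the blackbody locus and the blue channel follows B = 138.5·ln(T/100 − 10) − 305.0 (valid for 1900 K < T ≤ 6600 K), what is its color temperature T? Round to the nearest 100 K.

ln(t − 10) = (100 + 305.0) / 138.5 = 2.9242.
t − 10 = e^2.9242 = 18.619, so t = 28.619.
T = 100·t = 2862 K → 2900 K to the nearest 100 K.

2900 K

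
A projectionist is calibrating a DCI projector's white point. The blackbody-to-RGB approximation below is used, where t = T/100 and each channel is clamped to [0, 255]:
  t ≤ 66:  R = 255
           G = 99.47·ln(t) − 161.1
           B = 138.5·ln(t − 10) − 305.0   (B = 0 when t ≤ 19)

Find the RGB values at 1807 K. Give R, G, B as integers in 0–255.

t = 1807/100 = 18.07; the t ≤ 66 branch applies.
R = 255 by definition for t ≤ 66.
G = 99.47·ln 18.07 − 161.1 = 99.47·2.8943 − 161.1 = 126.791.
t = 18.07 ≤ 19, so B = 0.
Rounded: (255, 127, 0).

R=255, G=127, B=0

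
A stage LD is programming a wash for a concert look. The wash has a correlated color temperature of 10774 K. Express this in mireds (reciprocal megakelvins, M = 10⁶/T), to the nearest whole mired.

93 mireds

M = 10⁶ / 10774 = 92.816 → 93 mireds.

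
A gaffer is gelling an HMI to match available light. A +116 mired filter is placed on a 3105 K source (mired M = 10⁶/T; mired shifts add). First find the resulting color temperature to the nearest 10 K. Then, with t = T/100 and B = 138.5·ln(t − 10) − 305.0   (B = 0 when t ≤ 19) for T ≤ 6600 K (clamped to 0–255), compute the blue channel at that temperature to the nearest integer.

48

M_in = 10⁶/3105 = 322.06; M_out = 322.06 + (+116) = 438.06.
T_out = 10⁶/438.06 = 2282.8 K → 2280 K; t = 22.8.
B = 138.5·ln(22.8 − 10) − 305.0 = 138.5·ln 12.8 − 305.0 = 138.5·2.5494 − 305.0 = 48.098.
Rounded: 48.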